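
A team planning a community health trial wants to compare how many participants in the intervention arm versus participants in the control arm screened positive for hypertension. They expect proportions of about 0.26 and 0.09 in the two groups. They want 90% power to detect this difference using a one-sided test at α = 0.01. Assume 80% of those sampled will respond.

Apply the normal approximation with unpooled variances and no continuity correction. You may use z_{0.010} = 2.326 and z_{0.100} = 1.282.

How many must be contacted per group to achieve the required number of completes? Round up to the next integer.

n = 155 per group

n = (z_α + z_β)² · [p₁(1−p₁) + p₂(1−p₂)] / (p₁ − p₂)²
  = (2.326 + 1.282)² · (0.26·0.74 + 0.09·0.91) / (0.17)²
  = (3.608)² · (0.1924 + 0.0819) / 0.0289
  = 13.0177 · 0.2743 / 0.0289
  = 123.56
Adjust for 80% response: 123.56 / 0.80 = 154.44.
Round up → n = 155 per group.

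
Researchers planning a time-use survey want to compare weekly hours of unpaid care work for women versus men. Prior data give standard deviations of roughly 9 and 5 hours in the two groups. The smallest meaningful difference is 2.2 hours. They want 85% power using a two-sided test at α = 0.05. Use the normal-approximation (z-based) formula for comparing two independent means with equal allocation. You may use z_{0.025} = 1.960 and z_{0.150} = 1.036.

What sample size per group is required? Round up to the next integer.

n = (z_{α/2} + z_β)² · (σ₁² + σ₂²) / δ²
  = (1.960 + 1.036)² · (9² + 5² = 106) / 2.2²
  = 8.9760 · 106 / 4.84
  = 196.58
Round up → n = 197 per group.

n = 197 per group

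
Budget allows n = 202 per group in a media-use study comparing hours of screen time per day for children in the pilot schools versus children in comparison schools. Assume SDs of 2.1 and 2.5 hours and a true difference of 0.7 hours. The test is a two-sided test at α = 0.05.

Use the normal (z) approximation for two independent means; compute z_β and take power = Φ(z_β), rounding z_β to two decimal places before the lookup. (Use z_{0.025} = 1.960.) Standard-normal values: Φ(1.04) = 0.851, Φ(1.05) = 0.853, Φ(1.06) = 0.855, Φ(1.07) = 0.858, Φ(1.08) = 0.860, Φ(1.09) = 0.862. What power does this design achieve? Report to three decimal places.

z_β = δ·√(n/(σ₁²+σ₂²)) − z_{α/2}
    = 0.7 · √(202/10.66) − 1.960
    = 0.7 · 4.35308 − 1.960
    = 3.0472 − 1.960 = 1.0872 → 1.09
Power = Φ(1.09) = 0.862.

Power ≈ 0.862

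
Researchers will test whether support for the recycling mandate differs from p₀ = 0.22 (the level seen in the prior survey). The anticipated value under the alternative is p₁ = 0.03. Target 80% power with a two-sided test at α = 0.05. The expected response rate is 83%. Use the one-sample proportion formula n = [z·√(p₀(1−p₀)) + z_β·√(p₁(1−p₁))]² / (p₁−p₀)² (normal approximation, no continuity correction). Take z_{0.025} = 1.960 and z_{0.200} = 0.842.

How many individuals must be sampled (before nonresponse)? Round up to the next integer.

n = 31

n = [z_{α/2}·√(p₀q₀) + z_β·√(p₁q₁)]² / (p₁ − p₀)²
  = [1.960·√(0.22·0.78) + 0.842·√(0.03·0.97)]² / (-0.19)²
  = [1.960·0.4142 + 0.842·0.1706]² / 0.0361
  = [0.9556]² / 0.0361
  = 25.29
Adjust for 83% response: 25.29 / 0.83 = 30.47.
Round up → n = 31.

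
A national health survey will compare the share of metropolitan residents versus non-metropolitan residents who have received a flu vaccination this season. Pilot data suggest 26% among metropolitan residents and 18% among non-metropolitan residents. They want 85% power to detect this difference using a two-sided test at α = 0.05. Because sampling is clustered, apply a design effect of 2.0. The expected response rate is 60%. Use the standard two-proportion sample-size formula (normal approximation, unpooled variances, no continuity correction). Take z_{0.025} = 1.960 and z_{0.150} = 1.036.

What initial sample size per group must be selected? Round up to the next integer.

n = 1590 per group

n = (z_{α/2} + z_β)² · [p₁(1−p₁) + p₂(1−p₂)] / (p₁ − p₂)²
  = (1.960 + 1.036)² · (0.26·0.74 + 0.18·0.82) / (0.08)²
  = (2.996)² · (0.1924 + 0.1476) / 0.0064
  = 8.9760 · 0.3400 / 0.0064
  = 476.85
Design effect: 2.0 × 476.85 = 953.70.
Adjust for 60% response: 953.70 / 0.60 = 1589.50.
Round up → n = 1590 per group.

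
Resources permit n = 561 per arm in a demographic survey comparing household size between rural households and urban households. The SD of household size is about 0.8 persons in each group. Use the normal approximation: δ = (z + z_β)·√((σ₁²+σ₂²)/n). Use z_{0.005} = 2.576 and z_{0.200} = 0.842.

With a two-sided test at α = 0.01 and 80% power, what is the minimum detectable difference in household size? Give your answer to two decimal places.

δ = (z_{α/2} + z_β) · √((σ₁²+σ₂²)/n)
  = (2.576 + 0.842) · √(1.28/561)
  = 3.418 · √0.00228
  = 3.418 · 0.0478
  = 0.1633

Minimum detectable difference ≈ 0.16 persons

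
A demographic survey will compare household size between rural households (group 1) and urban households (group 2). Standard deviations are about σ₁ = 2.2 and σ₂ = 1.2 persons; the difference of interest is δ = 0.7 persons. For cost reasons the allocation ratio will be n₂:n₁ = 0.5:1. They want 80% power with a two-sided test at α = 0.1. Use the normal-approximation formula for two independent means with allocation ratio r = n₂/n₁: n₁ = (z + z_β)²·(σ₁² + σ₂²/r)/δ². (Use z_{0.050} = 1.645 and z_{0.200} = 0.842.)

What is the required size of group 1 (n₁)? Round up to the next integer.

n₁ = (z_{α/2} + z_β)² · (σ₁² + σ₂²/r) / δ²
   = (1.645 + 0.842)² · (2.2² + 1.2²/0.5) / 0.7²
   = 6.1852 · (4.84 + 2.88) / 0.49
   = 6.1852 · 7.72 / 0.49
   = 97.45
Round up → n₁ = 98; n₂ = r·n₁ = 0.5 × 98 = 49.

n₁ = 98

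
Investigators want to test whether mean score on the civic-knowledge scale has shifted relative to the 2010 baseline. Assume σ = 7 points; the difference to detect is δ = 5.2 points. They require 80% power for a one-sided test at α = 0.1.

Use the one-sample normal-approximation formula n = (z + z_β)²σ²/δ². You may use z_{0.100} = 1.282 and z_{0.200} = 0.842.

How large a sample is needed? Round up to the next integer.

n = 9

n = (z_α + z_β)² · σ² / δ²
  = (1.282 + 0.842)² · 7² / 5.2²
  = 4.5114 · 49 / 27.04
  = 8.18
Round up → n = 9.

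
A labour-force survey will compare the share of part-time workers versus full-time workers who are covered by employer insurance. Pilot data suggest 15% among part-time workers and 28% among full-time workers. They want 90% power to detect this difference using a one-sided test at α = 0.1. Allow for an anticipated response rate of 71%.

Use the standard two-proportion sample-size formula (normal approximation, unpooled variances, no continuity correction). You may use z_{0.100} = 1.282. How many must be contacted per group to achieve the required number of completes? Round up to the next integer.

n = 181 per group

n = (z_α + z_β)² · [p₁(1−p₁) + p₂(1−p₂)] / (p₁ − p₂)²
  = (1.282 + 1.282)² · (0.15·0.85 + 0.28·0.72) / (-0.13)²
  = (2.564)² · (0.1275 + 0.2016) / 0.0169
  = 6.5741 · 0.3291 / 0.0169
  = 128.02
Adjust for 71% response: 128.02 / 0.71 = 180.31.
Round up → n = 181 per group.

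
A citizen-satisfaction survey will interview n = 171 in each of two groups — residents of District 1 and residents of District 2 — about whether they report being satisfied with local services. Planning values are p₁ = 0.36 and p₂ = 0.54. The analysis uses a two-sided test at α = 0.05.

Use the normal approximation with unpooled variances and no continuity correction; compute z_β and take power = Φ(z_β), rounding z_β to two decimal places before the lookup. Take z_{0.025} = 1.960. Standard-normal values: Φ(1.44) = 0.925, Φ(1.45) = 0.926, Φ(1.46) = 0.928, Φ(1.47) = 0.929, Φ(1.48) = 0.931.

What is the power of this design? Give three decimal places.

z_β = |p₁−p₂|·√(n/[p₁q₁+p₂q₂]) − z_{α/2}
    = 0.18 · √(171/0.4788) − 1.960
    = 0.18 · 18.8982 − 1.960
    = 3.4017 − 1.960 = 1.4417 → 1.44
Power = Φ(1.44) = 0.925.

Power ≈ 0.925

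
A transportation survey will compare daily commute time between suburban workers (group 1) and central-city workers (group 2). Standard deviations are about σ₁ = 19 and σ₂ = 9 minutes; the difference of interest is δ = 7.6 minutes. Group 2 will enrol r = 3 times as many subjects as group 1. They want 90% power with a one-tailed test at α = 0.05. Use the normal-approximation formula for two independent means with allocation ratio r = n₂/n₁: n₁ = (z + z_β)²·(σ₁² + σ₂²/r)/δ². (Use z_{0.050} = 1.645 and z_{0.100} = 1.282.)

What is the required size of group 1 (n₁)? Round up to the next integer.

n₁ = (z_α + z_β)² · (σ₁² + σ₂²/r) / δ²
   = (1.645 + 1.282)² · (19² + 9²/3) / 7.6²
   = 8.5673 · (361 + 27) / 57.76
   = 8.5673 · 388 / 57.76
   = 57.55
Round up → n₁ = 58; n₂ = r·n₁ = 3 × 58 = 174.

n₁ = 58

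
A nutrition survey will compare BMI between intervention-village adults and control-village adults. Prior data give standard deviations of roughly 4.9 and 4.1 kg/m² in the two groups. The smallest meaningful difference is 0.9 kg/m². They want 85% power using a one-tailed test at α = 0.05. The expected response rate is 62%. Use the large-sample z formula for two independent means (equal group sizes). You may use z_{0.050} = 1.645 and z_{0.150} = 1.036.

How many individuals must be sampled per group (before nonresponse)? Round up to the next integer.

n = 585 per group

n = (z_α + z_β)² · (σ₁² + σ₂²) / δ²
  = (1.645 + 1.036)² · (4.9² + 4.1² = 40.82) / 0.9²
  = 7.1878 · 40.82 / 0.81
  = 362.23
Adjust for 62% response: 362.23 / 0.62 = 584.24.
Round up → n = 585 per group.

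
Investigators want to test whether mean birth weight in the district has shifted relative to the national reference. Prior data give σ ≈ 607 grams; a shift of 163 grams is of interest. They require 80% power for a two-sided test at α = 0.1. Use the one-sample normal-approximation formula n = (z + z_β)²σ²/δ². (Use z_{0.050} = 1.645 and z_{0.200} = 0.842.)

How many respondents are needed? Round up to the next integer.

n = (z_{α/2} + z_β)² · σ² / δ²
  = (1.645 + 0.842)² · 607² / 163²
  = 6.1852 · 368449 / 26569
  = 85.77
Round up → n = 86.

n = 86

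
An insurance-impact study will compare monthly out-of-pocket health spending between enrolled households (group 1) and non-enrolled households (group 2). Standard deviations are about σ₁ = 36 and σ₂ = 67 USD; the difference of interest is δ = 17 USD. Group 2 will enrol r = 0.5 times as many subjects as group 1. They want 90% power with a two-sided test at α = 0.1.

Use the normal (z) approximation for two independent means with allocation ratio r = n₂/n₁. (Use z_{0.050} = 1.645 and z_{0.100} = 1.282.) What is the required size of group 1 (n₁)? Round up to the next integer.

n₁ = (z_{α/2} + z_β)² · (σ₁² + σ₂²/r) / δ²
   = (1.645 + 1.282)² · (36² + 67²/0.5) / 17²
   = 8.5673 · (1296 + 8978) / 289
   = 8.5673 · 10274 / 289
   = 304.57
Round up → n₁ = 305; n₂ = r·n₁ = 0.5 × 305 = 153.

n₁ = 305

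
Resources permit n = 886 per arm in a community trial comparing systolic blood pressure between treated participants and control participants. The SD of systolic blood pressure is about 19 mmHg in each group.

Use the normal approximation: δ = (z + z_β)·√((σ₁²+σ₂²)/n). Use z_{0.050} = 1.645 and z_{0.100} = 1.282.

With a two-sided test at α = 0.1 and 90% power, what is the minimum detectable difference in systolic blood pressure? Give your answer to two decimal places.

Minimum detectable difference ≈ 2.64 mmHg

δ = (z_{α/2} + z_β) · √((σ₁²+σ₂²)/n)
  = (1.645 + 1.282) · √(722/886)
  = 2.927 · √0.8149
  = 2.927 · 0.9027
  = 2.6423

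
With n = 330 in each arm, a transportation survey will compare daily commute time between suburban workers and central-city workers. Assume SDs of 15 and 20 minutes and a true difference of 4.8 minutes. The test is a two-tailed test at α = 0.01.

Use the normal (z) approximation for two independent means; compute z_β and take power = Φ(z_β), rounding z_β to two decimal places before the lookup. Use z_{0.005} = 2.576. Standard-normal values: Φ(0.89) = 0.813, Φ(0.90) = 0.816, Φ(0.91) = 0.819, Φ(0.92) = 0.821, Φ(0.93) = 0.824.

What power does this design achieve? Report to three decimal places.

Power ≈ 0.819

z_β = δ·√(n/(σ₁²+σ₂²)) − z_{α/2}
    = 4.8 · √(330/625) − 2.576
    = 4.8 · 0.72664 − 2.576
    = 3.4879 − 2.576 = 0.9119 → 0.91
Power = Φ(0.91) = 0.819.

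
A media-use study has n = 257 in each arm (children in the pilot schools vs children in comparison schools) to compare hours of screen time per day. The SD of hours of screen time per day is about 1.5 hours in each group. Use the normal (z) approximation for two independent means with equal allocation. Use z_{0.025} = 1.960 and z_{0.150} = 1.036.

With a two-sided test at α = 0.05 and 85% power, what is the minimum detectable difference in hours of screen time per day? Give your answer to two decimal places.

δ = (z_{α/2} + z_β) · √((σ₁²+σ₂²)/n)
  = (1.960 + 1.036) · √(4.5/257)
  = 2.996 · √0.01751
  = 2.996 · 0.1323
  = 0.3964

Minimum detectable difference ≈ 0.40 hours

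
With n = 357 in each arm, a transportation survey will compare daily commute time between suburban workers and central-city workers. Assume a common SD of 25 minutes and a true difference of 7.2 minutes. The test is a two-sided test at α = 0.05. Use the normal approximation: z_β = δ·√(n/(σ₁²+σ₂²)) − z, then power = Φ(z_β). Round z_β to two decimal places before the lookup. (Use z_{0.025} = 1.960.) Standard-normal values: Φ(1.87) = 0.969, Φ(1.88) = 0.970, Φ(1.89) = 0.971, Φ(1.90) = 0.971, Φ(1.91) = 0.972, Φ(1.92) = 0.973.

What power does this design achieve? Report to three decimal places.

z_β = δ·√(n/(σ₁²+σ₂²)) − z_{α/2}
    = 7.2 · √(357/1250) − 1.960
    = 7.2 · 0.53442 − 1.960
    = 3.8478 − 1.960 = 1.8878 → 1.89
Power = Φ(1.89) = 0.971.

Power ≈ 0.971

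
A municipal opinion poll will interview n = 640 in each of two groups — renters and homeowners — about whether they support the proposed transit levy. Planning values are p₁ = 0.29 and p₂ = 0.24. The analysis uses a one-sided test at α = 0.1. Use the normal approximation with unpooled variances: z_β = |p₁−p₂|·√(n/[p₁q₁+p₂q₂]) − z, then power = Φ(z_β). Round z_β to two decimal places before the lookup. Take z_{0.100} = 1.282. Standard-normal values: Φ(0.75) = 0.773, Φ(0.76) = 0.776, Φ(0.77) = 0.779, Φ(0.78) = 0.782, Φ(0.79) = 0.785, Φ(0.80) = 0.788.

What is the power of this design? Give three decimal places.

z_β = |p₁−p₂|·√(n/[p₁q₁+p₂q₂]) − z_α
    = 0.05 · √(640/0.3883) − 1.282
    = 0.05 · 40.5982 − 1.282
    = 2.0299 − 1.282 = 0.7479 → 0.75
Power = Φ(0.75) = 0.773.

Power ≈ 0.773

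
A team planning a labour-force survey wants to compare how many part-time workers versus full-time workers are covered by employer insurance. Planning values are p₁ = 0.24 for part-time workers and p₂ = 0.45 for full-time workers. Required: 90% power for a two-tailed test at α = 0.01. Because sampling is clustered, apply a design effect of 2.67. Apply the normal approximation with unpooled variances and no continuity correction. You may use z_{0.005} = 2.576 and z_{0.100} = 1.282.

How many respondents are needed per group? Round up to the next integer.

n = (z_{α/2} + z_β)² · [p₁(1−p₁) + p₂(1−p₂)] / (p₁ − p₂)²
  = (2.576 + 1.282)² · (0.24·0.76 + 0.45·0.55) / (-0.21)²
  = (3.858)² · (0.1824 + 0.2475) / 0.0441
  = 14.8842 · 0.4299 / 0.0441
  = 145.10
Design effect: 2.67 × 145.10 = 387.40.
Round up → n = 388 per group.

n = 388 per group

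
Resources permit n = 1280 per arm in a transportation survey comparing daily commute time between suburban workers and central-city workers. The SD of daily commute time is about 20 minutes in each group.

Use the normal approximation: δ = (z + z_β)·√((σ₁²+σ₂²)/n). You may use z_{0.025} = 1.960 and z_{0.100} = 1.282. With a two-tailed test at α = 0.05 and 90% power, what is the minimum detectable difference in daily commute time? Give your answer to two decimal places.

Minimum detectable difference ≈ 2.56 minutes

δ = (z_{α/2} + z_β) · √((σ₁²+σ₂²)/n)
  = (1.960 + 1.282) · √(800/1280)
  = 3.242 · √0.625
  = 3.242 · 0.7906
  = 2.5630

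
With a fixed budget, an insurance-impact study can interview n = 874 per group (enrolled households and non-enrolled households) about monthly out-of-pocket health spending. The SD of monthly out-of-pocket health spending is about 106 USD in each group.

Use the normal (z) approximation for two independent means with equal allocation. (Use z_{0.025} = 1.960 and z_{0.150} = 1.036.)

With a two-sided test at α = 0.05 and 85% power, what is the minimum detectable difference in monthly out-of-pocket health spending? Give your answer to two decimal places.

Minimum detectable difference ≈ 15.19 USD

δ = (z_{α/2} + z_β) · √((σ₁²+σ₂²)/n)
  = (1.960 + 1.036) · √(22472/874)
  = 2.996 · √25.7117
  = 2.996 · 5.0707
  = 15.1917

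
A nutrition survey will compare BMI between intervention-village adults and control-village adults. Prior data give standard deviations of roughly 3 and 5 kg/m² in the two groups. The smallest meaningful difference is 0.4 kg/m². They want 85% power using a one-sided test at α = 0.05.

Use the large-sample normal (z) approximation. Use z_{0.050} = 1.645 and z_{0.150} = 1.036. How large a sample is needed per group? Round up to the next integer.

n = 1528 per group

n = (z_α + z_β)² · (σ₁² + σ₂²) / δ²
  = (1.645 + 1.036)² · (3² + 5² = 34) / 0.4²
  = 7.1878 · 34 / 0.16
  = 1527.40
Round up → n = 1528 per group.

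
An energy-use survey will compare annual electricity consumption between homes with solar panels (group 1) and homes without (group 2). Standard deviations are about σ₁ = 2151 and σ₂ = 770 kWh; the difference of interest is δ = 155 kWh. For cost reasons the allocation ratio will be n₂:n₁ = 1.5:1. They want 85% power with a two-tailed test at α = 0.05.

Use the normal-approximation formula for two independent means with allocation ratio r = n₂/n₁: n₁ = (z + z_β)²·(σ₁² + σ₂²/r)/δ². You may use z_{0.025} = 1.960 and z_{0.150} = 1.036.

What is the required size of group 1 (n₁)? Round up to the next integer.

n₁ = (z_{α/2} + z_β)² · (σ₁² + σ₂²/r) / δ²
   = (1.960 + 1.036)² · (2151² + 770²/1.5) / 155²
   = 8.9760 · (4626801 + 395266.7) / 24025
   = 8.9760 · 5022067.7 / 24025
   = 1876.30
Round up → n₁ = 1877; n₂ = r·n₁ = 1.5 × 1877 = 2816.

n₁ = 1877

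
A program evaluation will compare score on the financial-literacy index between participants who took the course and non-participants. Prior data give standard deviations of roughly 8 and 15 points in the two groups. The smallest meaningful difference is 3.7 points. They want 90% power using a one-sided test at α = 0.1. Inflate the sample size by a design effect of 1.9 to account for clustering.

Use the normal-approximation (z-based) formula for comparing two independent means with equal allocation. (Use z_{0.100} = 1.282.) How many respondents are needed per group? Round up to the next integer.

n = (z_α + z_β)² · (σ₁² + σ₂²) / δ²
  = (1.282 + 1.282)² · (8² + 15² = 289) / 3.7²
  = 6.5741 · 289 / 13.69
  = 138.78
Design effect: 1.9 × 138.78 = 263.68.
Round up → n = 264 per group.

n = 264 per group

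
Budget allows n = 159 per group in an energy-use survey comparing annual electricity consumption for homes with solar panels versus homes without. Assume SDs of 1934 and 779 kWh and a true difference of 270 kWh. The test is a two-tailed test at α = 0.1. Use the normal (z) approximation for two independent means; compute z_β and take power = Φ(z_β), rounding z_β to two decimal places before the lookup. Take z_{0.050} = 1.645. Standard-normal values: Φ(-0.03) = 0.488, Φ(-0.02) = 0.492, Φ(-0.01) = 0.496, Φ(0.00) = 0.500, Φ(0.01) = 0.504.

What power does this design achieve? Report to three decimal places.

z_β = δ·√(n/(σ₁²+σ₂²)) − z_{α/2}
    = 270 · √(159/4347197) − 1.645
    = 270 · 0.00605 − 1.645
    = 1.6329 − 1.645 = -0.0121 → -0.01
Power = Φ(-0.01) = 0.496.

Power ≈ 0.496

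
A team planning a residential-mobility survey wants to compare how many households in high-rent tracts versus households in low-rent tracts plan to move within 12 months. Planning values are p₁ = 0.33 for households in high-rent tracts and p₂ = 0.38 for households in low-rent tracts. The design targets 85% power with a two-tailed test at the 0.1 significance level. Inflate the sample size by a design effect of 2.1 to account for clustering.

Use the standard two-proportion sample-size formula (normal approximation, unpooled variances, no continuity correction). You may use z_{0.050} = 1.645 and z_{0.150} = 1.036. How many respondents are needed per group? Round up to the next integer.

n = 2758 per group

n = (z_{α/2} + z_β)² · [p₁(1−p₁) + p₂(1−p₂)] / (p₁ − p₂)²
  = (1.645 + 1.036)² · (0.33·0.67 + 0.38·0.62) / (-0.05)²
  = (2.681)² · (0.2211 + 0.2356) / 0.0025
  = 7.1878 · 0.4567 / 0.0025
  = 1313.06
Design effect: 2.1 × 1313.06 = 2757.43.
Round up → n = 2758 per group.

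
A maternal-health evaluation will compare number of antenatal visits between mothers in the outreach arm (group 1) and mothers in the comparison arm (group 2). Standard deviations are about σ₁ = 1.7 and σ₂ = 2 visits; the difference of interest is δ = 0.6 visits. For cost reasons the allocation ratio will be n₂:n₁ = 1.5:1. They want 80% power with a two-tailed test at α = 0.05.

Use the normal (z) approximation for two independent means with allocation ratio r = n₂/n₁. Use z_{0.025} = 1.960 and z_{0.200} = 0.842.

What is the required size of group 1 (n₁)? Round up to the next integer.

n₁ = 122

n₁ = (z_{α/2} + z_β)² · (σ₁² + σ₂²/r) / δ²
   = (1.960 + 0.842)² · (1.7² + 2²/1.5) / 0.6²
   = 7.8512 · (2.89 + 2.6667) / 0.36
   = 7.8512 · 5.5567 / 0.36
   = 121.18
Round up → n₁ = 122; n₂ = r·n₁ = 1.5 × 122 = 183.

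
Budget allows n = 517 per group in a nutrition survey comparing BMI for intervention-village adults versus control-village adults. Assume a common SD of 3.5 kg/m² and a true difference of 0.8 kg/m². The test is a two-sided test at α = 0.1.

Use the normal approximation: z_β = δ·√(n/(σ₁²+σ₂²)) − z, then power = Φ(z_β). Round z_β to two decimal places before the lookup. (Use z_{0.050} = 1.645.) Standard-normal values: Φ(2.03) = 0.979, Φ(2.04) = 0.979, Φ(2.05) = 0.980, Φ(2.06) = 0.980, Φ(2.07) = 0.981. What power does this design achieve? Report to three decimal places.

z_β = δ·√(n/(σ₁²+σ₂²)) − z_{α/2}
    = 0.8 · √(517/24.5) − 1.645
    = 0.8 · 4.59370 − 1.645
    = 3.6750 − 1.645 = 2.0300 → 2.03
Power = Φ(2.03) = 0.979.

Power ≈ 0.979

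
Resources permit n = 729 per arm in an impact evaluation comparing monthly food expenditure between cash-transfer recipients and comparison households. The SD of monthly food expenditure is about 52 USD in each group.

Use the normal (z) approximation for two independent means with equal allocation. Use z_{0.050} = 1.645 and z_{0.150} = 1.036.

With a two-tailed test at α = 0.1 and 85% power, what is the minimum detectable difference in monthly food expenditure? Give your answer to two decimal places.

Minimum detectable difference ≈ 7.30 USD

δ = (z_{α/2} + z_β) · √((σ₁²+σ₂²)/n)
  = (1.645 + 1.036) · √(5408/729)
  = 2.681 · √7.4184
  = 2.681 · 2.7237
  = 7.3022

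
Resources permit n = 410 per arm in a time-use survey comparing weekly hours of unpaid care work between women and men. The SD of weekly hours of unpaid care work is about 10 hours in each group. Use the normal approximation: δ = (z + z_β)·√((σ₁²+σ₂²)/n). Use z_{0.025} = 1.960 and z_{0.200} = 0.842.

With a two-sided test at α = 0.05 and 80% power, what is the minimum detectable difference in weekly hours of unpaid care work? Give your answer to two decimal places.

δ = (z_{α/2} + z_β) · √((σ₁²+σ₂²)/n)
  = (1.960 + 0.842) · √(200/410)
  = 2.802 · √0.4878
  = 2.802 · 0.6984
  = 1.9570

Minimum detectable difference ≈ 1.96 hours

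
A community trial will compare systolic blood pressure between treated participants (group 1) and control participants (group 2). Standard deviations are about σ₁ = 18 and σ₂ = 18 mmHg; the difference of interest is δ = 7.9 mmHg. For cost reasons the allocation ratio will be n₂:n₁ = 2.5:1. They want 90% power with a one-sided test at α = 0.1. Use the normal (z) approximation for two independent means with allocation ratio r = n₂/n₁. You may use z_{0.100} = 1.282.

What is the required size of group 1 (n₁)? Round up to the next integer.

n₁ = 48

n₁ = (z_α + z_β)² · (σ₁² + σ₂²/r) / δ²
   = (1.282 + 1.282)² · (18² + 18²/2.5) / 7.9²
   = 6.5741 · (324 + 129.6) / 62.41
   = 6.5741 · 453.6 / 62.41
   = 47.78
Round up → n₁ = 48; n₂ = r·n₁ = 2.5 × 48 = 120.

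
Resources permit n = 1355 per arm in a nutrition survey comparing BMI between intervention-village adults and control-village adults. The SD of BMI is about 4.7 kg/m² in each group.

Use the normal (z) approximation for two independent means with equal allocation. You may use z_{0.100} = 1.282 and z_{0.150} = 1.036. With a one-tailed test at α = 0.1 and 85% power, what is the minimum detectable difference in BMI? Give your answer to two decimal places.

δ = (z_α + z_β) · √((σ₁²+σ₂²)/n)
  = (1.282 + 1.036) · √(44.18/1355)
  = 2.318 · √0.03261
  = 2.318 · 0.1806
  = 0.4186

Minimum detectable difference ≈ 0.42 kg/m²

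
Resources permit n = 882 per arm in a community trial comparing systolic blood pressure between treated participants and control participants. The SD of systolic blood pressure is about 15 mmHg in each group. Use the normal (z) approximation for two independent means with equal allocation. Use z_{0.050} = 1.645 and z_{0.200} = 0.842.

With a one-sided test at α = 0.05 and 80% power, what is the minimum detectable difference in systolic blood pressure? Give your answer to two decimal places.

δ = (z_α + z_β) · √((σ₁²+σ₂²)/n)
  = (1.645 + 0.842) · √(450/882)
  = 2.487 · √0.5102
  = 2.487 · 0.7143
  = 1.7764

Minimum detectable difference ≈ 1.78 mmHg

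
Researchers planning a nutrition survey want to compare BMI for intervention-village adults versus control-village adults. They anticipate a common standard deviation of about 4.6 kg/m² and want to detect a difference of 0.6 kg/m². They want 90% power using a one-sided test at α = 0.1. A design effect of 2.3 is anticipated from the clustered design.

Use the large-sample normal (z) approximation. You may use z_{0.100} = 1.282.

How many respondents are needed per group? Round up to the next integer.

n = 1778 per group

n = (z_α + z_β)² · (σ₁² + σ₂²) / δ²
  = (1.282 + 1.282)² · (2·4.6² = 42.32) / 0.6²
  = 6.5741 · 42.32 / 0.36
  = 772.82
Design effect: 2.3 × 772.82 = 1777.49.
Round up → n = 1778 per group.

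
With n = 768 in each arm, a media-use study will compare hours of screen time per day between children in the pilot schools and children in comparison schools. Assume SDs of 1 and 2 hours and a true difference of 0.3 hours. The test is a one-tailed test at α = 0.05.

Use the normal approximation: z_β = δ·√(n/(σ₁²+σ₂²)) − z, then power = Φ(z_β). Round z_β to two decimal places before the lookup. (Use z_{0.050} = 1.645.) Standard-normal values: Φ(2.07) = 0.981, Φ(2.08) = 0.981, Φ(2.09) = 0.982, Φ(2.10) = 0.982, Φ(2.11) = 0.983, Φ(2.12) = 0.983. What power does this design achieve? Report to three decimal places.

Power ≈ 0.981

z_β = δ·√(n/(σ₁²+σ₂²)) − z_α
    = 0.3 · √(768/5) − 1.645
    = 0.3 · 12.39355 − 1.645
    = 3.7181 − 1.645 = 2.0731 → 2.07
Power = Φ(2.07) = 0.981.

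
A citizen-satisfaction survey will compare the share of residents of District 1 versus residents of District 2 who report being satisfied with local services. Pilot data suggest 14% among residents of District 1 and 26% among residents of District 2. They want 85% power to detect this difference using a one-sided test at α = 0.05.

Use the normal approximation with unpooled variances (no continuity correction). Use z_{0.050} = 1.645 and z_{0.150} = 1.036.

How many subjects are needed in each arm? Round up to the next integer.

n = 157 per group

n = (z_α + z_β)² · [p₁(1−p₁) + p₂(1−p₂)] / (p₁ − p₂)²
  = (1.645 + 1.036)² · (0.14·0.86 + 0.26·0.74) / (-0.12)²
  = (2.681)² · (0.1204 + 0.1924) / 0.0144
  = 7.1878 · 0.3128 / 0.0144
  = 156.13
Round up → n = 157 per group.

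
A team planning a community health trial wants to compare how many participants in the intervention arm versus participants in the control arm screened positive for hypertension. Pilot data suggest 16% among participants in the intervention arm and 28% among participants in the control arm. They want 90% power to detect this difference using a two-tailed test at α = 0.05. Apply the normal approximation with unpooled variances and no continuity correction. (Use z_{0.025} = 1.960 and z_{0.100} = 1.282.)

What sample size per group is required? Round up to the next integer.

n = 246 per group

n = (z_{α/2} + z_β)² · [p₁(1−p₁) + p₂(1−p₂)] / (p₁ − p₂)²
  = (1.960 + 1.282)² · (0.16·0.84 + 0.28·0.72) / (-0.12)²
  = (3.242)² · (0.1344 + 0.2016) / 0.0144
  = 10.5106 · 0.3360 / 0.0144
  = 245.25
Round up → n = 246 per group.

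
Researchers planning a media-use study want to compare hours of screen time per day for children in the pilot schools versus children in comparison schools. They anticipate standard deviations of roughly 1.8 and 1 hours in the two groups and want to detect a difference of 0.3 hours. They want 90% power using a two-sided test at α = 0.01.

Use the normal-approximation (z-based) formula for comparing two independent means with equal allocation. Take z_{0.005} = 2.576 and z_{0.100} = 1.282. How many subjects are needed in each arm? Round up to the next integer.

n = (z_{α/2} + z_β)² · (σ₁² + σ₂²) / δ²
  = (2.576 + 1.282)² · (1.8² + 1² = 4.24) / 0.3²
  = 14.8842 · 4.24 / 0.09
  = 701.21
Round up → n = 702 per group.

n = 702 per group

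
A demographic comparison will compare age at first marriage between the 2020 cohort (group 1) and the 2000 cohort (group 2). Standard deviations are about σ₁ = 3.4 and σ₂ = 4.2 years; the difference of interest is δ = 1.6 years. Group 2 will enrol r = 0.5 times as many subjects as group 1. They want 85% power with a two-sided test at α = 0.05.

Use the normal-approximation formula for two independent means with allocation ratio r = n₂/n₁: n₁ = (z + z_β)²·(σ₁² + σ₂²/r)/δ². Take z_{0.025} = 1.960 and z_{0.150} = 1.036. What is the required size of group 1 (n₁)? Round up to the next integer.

n₁ = (z_{α/2} + z_β)² · (σ₁² + σ₂²/r) / δ²
   = (1.960 + 1.036)² · (3.4² + 4.2²/0.5) / 1.6²
   = 8.9760 · (11.56 + 35.28) / 2.56
   = 8.9760 · 46.84 / 2.56
   = 164.23
Round up → n₁ = 165; n₂ = r·n₁ = 0.5 × 165 = 83.

n₁ = 165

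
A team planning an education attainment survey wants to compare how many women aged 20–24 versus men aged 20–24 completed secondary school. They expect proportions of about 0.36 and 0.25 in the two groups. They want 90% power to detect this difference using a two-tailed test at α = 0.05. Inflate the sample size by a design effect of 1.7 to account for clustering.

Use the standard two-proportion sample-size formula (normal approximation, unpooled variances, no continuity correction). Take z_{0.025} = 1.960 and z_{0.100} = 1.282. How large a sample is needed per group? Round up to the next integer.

n = (z_{α/2} + z_β)² · [p₁(1−p₁) + p₂(1−p₂)] / (p₁ − p₂)²
  = (1.960 + 1.282)² · (0.36·0.64 + 0.25·0.75) / (0.11)²
  = (3.242)² · (0.2304 + 0.1875) / 0.0121
  = 10.5106 · 0.4179 / 0.0121
  = 363.01
Design effect: 1.7 × 363.01 = 617.11.
Round up → n = 618 per group.

n = 618 per group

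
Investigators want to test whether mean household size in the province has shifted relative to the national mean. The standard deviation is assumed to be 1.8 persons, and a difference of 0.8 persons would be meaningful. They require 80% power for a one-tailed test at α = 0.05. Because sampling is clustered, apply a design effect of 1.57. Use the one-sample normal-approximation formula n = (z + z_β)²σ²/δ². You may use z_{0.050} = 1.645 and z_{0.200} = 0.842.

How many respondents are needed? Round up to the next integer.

n = (z_α + z_β)² · σ² / δ²
  = (1.645 + 0.842)² · 1.8² / 0.8²
  = 6.1852 · 3.24 / 0.64
  = 31.31
Design effect: 1.57 × 31.31 = 49.16.
Round up → n = 50.

n = 50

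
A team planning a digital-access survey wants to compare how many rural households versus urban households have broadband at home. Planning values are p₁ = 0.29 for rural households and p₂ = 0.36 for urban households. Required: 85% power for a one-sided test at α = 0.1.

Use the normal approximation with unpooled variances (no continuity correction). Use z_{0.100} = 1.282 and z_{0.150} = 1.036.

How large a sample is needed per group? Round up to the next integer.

n = (z_α + z_β)² · [p₁(1−p₁) + p₂(1−p₂)] / (p₁ − p₂)²
  = (1.282 + 1.036)² · (0.29·0.71 + 0.36·0.64) / (-0.07)²
  = (2.318)² · (0.2059 + 0.2304) / 0.0049
  = 5.3731 · 0.4363 / 0.0049
  = 478.43
Round up → n = 479 per group.

n = 479 per group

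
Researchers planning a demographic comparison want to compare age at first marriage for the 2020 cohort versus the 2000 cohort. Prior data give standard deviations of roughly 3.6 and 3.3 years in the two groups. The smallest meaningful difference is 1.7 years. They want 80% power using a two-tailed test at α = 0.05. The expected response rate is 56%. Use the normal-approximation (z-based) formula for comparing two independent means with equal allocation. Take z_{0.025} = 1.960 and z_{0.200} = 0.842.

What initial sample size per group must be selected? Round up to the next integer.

n = 116 per group

n = (z_{α/2} + z_β)² · (σ₁² + σ₂²) / δ²
  = (1.960 + 0.842)² · (3.6² + 3.3² = 23.85) / 1.7²
  = 7.8512 · 23.85 / 2.89
  = 64.79
Adjust for 56% response: 64.79 / 0.56 = 115.70.
Round up → n = 116 per group.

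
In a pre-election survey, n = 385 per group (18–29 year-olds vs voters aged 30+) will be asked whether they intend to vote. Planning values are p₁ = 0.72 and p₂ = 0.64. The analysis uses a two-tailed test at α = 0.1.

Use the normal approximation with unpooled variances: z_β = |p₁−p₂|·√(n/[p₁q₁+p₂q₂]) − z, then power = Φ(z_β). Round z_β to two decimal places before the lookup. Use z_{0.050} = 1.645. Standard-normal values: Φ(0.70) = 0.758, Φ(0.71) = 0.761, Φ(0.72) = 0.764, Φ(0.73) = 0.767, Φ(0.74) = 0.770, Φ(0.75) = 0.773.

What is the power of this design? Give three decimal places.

z_β = |p₁−p₂|·√(n/[p₁q₁+p₂q₂]) − z_{α/2}
    = 0.08 · √(385/0.4320) − 1.645
    = 0.08 · 29.8530 − 1.645
    = 2.3882 − 1.645 = 0.7432 → 0.74
Power = Φ(0.74) = 0.770.

Power ≈ 0.770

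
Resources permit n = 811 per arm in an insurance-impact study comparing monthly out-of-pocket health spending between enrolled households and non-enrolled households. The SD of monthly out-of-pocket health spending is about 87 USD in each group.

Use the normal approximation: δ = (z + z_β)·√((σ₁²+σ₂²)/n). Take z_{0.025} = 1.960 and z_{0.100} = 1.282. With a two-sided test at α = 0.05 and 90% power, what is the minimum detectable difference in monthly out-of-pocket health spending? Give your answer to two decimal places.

Minimum detectable difference ≈ 14.01 USD

δ = (z_{α/2} + z_β) · √((σ₁²+σ₂²)/n)
  = (1.960 + 1.282) · √(15138/811)
  = 3.242 · √18.6658
  = 3.242 · 4.3204
  = 14.0067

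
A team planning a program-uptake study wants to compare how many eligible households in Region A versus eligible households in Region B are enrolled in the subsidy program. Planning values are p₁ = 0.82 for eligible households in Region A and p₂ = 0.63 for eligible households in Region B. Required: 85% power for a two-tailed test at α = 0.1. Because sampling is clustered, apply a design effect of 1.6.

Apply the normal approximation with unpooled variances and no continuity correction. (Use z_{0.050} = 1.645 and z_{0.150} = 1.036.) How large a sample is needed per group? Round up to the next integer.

n = (z_{α/2} + z_β)² · [p₁(1−p₁) + p₂(1−p₂)] / (p₁ − p₂)²
  = (1.645 + 1.036)² · (0.82·0.18 + 0.63·0.37) / (0.19)²
  = (2.681)² · (0.1476 + 0.2331) / 0.0361
  = 7.1878 · 0.3807 / 0.0361
  = 75.80
Design effect: 1.6 × 75.80 = 121.28.
Round up → n = 122 per group.

n = 122 per group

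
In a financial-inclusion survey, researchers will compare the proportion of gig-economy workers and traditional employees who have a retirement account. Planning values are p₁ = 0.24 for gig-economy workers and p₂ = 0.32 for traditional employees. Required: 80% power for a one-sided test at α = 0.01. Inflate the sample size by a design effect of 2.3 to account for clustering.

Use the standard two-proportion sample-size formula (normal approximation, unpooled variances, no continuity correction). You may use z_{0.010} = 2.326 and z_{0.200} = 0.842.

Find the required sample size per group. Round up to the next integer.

n = (z_α + z_β)² · [p₁(1−p₁) + p₂(1−p₂)] / (p₁ − p₂)²
  = (2.326 + 0.842)² · (0.24·0.76 + 0.32·0.68) / (-0.08)²
  = (3.168)² · (0.1824 + 0.2176) / 0.0064
  = 10.0362 · 0.4000 / 0.0064
  = 627.26
Design effect: 2.3 × 627.26 = 1442.71.
Round up → n = 1443 per group.

n = 1443 per group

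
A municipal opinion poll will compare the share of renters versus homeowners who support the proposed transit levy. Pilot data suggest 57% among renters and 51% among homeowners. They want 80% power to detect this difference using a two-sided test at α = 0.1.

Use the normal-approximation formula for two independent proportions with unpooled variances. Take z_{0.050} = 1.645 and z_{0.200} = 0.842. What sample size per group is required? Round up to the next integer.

n = 851 per group

n = (z_{α/2} + z_β)² · [p₁(1−p₁) + p₂(1−p₂)] / (p₁ − p₂)²
  = (1.645 + 0.842)² · (0.57·0.43 + 0.51·0.49) / (0.06)²
  = (2.487)² · (0.2451 + 0.2499) / 0.0036
  = 6.1852 · 0.4950 / 0.0036
  = 850.46
Round up → n = 851 per group.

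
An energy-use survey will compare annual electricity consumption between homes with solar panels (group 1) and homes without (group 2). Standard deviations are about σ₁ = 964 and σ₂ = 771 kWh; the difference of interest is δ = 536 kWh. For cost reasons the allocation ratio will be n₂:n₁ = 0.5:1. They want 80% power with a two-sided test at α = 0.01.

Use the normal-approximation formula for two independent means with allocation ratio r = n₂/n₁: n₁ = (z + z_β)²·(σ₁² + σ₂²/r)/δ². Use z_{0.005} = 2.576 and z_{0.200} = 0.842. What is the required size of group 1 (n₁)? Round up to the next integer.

n₁ = (z_{α/2} + z_β)² · (σ₁² + σ₂²/r) / δ²
   = (2.576 + 0.842)² · (964² + 771²/0.5) / 536²
   = 11.6827 · (929296 + 1188882) / 287296
   = 11.6827 · 2118178 / 287296
   = 86.13
Round up → n₁ = 87; n₂ = r·n₁ = 0.5 × 87 = 44.

n₁ = 87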